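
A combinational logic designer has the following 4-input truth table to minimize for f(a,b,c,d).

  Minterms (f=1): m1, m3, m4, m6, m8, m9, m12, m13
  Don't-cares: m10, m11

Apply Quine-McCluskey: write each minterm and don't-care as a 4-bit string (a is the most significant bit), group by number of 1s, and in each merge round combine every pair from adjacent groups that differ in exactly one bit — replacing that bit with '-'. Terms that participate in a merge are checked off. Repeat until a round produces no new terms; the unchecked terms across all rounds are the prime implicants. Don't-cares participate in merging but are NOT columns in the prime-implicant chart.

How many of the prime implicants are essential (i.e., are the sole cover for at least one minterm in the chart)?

3

size-2^0 implicants → 0001(✓)  0011(✓)  0100(✓)  0110(✓)  1000(✓)  1001(✓)  1010(✓)  1011(✓)  1100(✓)  1101(✓)
size-2^1 implicants → -001(✓)  -011(✓)  -100  00-1(✓)  01-0  1-00(✓)  1-01(✓)  10-0(✓)  10-1(✓)  100-(✓)  101-(✓)  110-(✓)
size-2^2 implicants → -0-1  1-0-  10--
Unchecked terms (primes): -0-1, -100, 01-0, 1-0-, 10--
Minterm coverage:
  m1 ⊆ -0-1 [E]
  m3 ⊆ -0-1 [E]
  m4 ⊆ -100,01-0
  m6 ⊆ 01-0 [E]
  m8 ⊆ 1-0-,10--
  m9 ⊆ -0-1,1-0-,10--
  m12 ⊆ -100,1-0-
  m13 ⊆ 1-0- [E]
E = {-0-1, 01-0, 1-0-}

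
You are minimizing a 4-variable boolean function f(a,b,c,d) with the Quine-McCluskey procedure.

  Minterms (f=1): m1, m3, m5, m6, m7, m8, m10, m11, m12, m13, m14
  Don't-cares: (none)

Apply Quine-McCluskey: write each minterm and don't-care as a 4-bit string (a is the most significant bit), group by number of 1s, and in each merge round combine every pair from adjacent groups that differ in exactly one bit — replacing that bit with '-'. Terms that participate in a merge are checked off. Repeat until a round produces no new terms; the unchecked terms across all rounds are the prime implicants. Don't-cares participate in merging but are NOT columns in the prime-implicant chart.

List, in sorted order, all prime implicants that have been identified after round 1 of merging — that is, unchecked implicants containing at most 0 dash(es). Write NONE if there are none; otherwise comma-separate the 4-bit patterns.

NONE

Round 0: 0001✓ 0011✓ 0101✓ 0110✓ 0111✓ 1000✓ 1010✓ 1011✓ 1100✓ 1101✓ 1110✓
Round 1: -011 -101 -110 0-01✓ 0-11✓ 00-1✓ 01-1✓ 011- 1-00✓ 1-10✓ 10-0✓ 101- 11-0✓ 110-
Round 2: 0--1 1--0
PIs = {-011, -101, -110, 0--1, 011-, 1--0, 101-, 110-}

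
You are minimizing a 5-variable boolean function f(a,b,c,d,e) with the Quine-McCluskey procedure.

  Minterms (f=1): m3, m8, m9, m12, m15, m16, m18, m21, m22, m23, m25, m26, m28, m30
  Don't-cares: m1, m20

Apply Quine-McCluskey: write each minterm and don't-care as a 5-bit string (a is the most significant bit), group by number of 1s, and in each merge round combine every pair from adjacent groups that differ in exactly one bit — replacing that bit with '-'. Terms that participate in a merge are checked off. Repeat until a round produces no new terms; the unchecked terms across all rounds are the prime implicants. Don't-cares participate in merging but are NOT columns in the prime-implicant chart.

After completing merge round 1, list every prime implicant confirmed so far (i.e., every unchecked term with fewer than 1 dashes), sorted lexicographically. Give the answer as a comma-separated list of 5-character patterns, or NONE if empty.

01111

[col 0] 00001*, 00011*, 01000*, 01001*, 01100*, 01111, 10000*, 10010*, 10100*, 10101*, 10110*, 10111*, 11001*, 11010*, 11100*, 11110*
[col 1] -1001, -1100, 0-001, 000-1, 01-00, 0100-, 1-010*, 1-100*, 1-110*, 10-00*, 10-10*, 100-0*, 101-0*, 101-1*, 1010-*, 1011-*, 11-10*, 111-0*
[col 2] 1--10, 1-1-0, 10--0, 101--
Prime implicants: -1001, -1100, 0-001, 000-1, 01-00, 0100-, 01111, 1--10, 1-1-0, 10--0, 101--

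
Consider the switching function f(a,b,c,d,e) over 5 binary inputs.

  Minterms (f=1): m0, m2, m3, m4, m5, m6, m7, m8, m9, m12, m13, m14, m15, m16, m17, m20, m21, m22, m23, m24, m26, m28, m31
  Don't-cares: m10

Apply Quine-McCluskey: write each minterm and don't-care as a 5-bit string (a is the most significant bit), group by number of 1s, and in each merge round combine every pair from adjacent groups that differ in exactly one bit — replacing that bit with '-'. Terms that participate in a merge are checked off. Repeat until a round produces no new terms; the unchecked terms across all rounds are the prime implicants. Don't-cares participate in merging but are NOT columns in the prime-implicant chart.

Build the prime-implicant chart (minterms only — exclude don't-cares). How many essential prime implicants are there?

[col 0] 00000*, 00010*, 00011*, 00100*, 00101*, 00110*, 00111*, 01000*, 01001*, 01010*, 01100*, 01101*, 01110*, 01111*, 10000*, 10001*, 10100*, 10101*, 10110*, 10111*, 11000*, 11010*, 11100*, 11111*
[col 1] -0000*, -0100*, -0101*, -0110*, -0111*, -1000*, -1010*, -1100*, -1111*, 0-000*, 0-010*, 0-100*, 0-101*, 0-110*, 0-111*, 00-00*, 00-10*, 00-11*, 000-0*, 0001-*, 001-0*, 001-1*, 0010-*, 0011-*, 01-00*, 01-01*, 01-10*, 010-0*, 0100-*, 011-0*, 011-1*, 0110-*, 0111-*, 1-000*, 1-100*, 1-111*, 10-00*, 10-01*, 1000-*, 101-0*, 101-1*, 1010-*, 1011-*, 11-00*, 110-0*
[col 2] --000*, --100*, --111, -0-00*, -01-0*, -01-1*, -010-*, -011-*, -1-00*, -10-0, 0--00*, 0--10*, 0-0-0*, 0-1-0*, 0-1-1*, 0-10-*, 0-11-*, 00--0*, 00-1-, 001--*, 01--0*, 01-0-, 011--*, 1--00*, 10-0-, 101--*
[col 3] ---00, -01--, 0---0, 0-1--
Prime implicants: ---00, --111, -01--, -10-0, 0---0, 0-1--, 00-1-, 01-0-, 10-0-
PI chart (minterm → PIs covering it):
  0 | ---00,0---0
  2 | 0---0,00-1-
  3 | 00-1-  (sole → essential)
  4 | ---00,-01--,0---0,0-1--
  5 | -01--,0-1--
  6 | -01--,0---0,0-1--,00-1-
  7 | --111,-01--,0-1--,00-1-
  8 | ---00,-10-0,0---0,01-0-
  9 | 01-0-  (sole → essential)
  12 | ---00,0---0,0-1--,01-0-
  13 | 0-1--,01-0-
  14 | 0---0,0-1--
  15 | --111,0-1--
  16 | ---00,10-0-
  17 | 10-0-  (sole → essential)
  20 | ---00,-01--,10-0-
  21 | -01--,10-0-
  22 | -01--  (sole → essential)
  23 | --111,-01--
  24 | ---00,-10-0
  26 | -10-0  (sole → essential)
  28 | ---00  (sole → essential)
  31 | --111  (sole → essential)
Essential prime implicants: ---00, --111, -01--, -10-0, 00-1-, 01-0-, 10-0-

7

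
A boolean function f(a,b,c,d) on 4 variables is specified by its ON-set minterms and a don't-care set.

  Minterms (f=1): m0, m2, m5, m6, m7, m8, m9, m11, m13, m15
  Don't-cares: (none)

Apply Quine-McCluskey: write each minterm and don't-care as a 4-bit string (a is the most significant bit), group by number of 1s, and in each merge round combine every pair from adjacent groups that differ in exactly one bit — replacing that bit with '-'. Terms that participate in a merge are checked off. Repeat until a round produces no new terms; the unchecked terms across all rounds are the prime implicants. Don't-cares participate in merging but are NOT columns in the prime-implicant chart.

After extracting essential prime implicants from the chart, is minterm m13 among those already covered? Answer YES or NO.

[col 0] 0000*, 0010*, 0101*, 0110*, 0111*, 1000*, 1001*, 1011*, 1101*, 1111*
[col 1] -000, -101*, -111*, 0-10, 00-0, 01-1*, 011-, 1-01*, 1-11*, 10-1*, 100-, 11-1*
[col 2] -1-1, 1--1
Prime implicants: -000, -1-1, 0-10, 00-0, 011-, 1--1, 100-
PI chart (minterm → PIs covering it):
  0 | -000,00-0
  2 | 0-10,00-0
  5 | -1-1  (sole → essential)
  6 | 0-10,011-
  7 | -1-1,011-
  8 | -000,100-
  9 | 1--1,100-
  11 | 1--1  (sole → essential)
  13 | -1-1,1--1
  15 | -1-1,1--1
Essential prime implicants: -1-1, 1--1

YES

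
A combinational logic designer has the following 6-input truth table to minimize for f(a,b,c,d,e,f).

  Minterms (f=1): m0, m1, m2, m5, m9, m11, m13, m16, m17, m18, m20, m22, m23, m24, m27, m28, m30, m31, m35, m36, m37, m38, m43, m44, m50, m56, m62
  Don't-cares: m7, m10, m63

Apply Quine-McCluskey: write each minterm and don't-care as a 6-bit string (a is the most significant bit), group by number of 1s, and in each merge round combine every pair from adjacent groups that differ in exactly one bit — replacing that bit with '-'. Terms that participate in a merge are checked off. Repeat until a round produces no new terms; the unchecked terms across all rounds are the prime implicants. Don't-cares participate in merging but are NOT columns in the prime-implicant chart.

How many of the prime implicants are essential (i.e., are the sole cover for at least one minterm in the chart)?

size-2^0 implicants → 000000(✓)  000001(✓)  000010(✓)  000101(✓)  000111(✓)  001001(✓)  001010(✓)  001011(✓)  001101(✓)  010000(✓)  010001(✓)  010010(✓)  010100(✓)  010110(✓)  010111(✓)  011000(✓)  011011(✓)  011100(✓)  011110(✓)  011111(✓)  100011(✓)  100100(✓)  100101(✓)  100110(✓)  101011(✓)  101100(✓)  110010(✓)  111000(✓)  111110(✓)  111111(✓)
size-2^1 implicants → -00101  -01011  -10010  -11000  -11110(✓)  -11111(✓)  0-0000(✓)  0-0001(✓)  0-0010(✓)  0-0111  0-1011  00-001(✓)  00-010  00-101(✓)  000-01(✓)  0000-0(✓)  00000-(✓)  0001-1  001-01(✓)  0010-1  00101-  01-000(✓)  01-100(✓)  01-110(✓)  01-111(✓)  010-00(✓)  010-10(✓)  0100-0(✓)  01000-(✓)  0101-0(✓)  01011-(✓)  011-00(✓)  011-11  0111-0(✓)  01111-(✓)  10-011  10-100  1001-0  10010-  11111-(✓)
size-2^2 implicants → -1111-  0-00-0  0-000-  00--01  01--00  01-1-0  01-11-  010--0
Unchecked terms (primes): -00101, -01011, -10010, -11000, -1111-, 0-00-0, 0-000-, 0-0111, 0-1011, 00--01, 00-010, 0001-1, 0010-1, 00101-, 01--00, 01-1-0, 01-11-, 010--0, 011-11, 10-011, 10-100, 1001-0, 10010-
Minterm coverage:
  m0 ⊆ 0-00-0,0-000-
  m1 ⊆ 0-000-,00--01
  m2 ⊆ 0-00-0,00-010
  m5 ⊆ -00101,00--01,0001-1
  m9 ⊆ 00--01,0010-1
  m11 ⊆ -01011,0-1011,0010-1,00101-
  m13 ⊆ 00--01 [E]
  m16 ⊆ 0-00-0,0-000-,01--00,010--0
  m17 ⊆ 0-000- [E]
  m18 ⊆ -10010,0-00-0,010--0
  m20 ⊆ 01--00,01-1-0,010--0
  m22 ⊆ 01-1-0,01-11-,010--0
  m23 ⊆ 0-0111,01-11-
  m24 ⊆ -11000,01--00
  m27 ⊆ 0-1011,011-11
  m28 ⊆ 01--00,01-1-0
  m30 ⊆ -1111-,01-1-0,01-11-
  m31 ⊆ -1111-,01-11-,011-11
  m35 ⊆ 10-011 [E]
  m36 ⊆ 10-100,1001-0,10010-
  m37 ⊆ -00101,10010-
  m38 ⊆ 1001-0 [E]
  m43 ⊆ -01011,10-011
  m44 ⊆ 10-100 [E]
  m50 ⊆ -10010 [E]
  m56 ⊆ -11000 [E]
  m62 ⊆ -1111- [E]
E = {-10010, -11000, -1111-, 0-000-, 00--01, 10-011, 10-100, 1001-0}

8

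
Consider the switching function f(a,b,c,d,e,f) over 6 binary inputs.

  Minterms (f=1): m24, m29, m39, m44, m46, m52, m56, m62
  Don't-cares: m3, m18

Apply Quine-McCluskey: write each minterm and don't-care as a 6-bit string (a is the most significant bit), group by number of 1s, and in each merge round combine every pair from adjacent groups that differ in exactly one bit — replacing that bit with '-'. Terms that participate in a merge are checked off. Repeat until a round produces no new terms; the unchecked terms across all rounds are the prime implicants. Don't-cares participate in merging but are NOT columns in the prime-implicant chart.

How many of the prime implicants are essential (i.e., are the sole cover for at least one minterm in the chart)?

[col 0] 000011, 010010, 011000*, 011101, 100111, 101100*, 101110*, 110100, 111000*, 111110*
[col 1] -11000, 1-1110, 1011-0
Prime implicants: -11000, 000011, 010010, 011101, 1-1110, 100111, 1011-0, 110100
PI chart (minterm → PIs covering it):
  24 | -11000  (sole → essential)
  29 | 011101  (sole → essential)
  39 | 100111  (sole → essential)
  44 | 1011-0  (sole → essential)
  46 | 1-1110,1011-0
  52 | 110100  (sole → essential)
  56 | -11000  (sole → essential)
  62 | 1-1110  (sole → essential)
Essential prime implicants: -11000, 011101, 1-1110, 100111, 1011-0, 110100

6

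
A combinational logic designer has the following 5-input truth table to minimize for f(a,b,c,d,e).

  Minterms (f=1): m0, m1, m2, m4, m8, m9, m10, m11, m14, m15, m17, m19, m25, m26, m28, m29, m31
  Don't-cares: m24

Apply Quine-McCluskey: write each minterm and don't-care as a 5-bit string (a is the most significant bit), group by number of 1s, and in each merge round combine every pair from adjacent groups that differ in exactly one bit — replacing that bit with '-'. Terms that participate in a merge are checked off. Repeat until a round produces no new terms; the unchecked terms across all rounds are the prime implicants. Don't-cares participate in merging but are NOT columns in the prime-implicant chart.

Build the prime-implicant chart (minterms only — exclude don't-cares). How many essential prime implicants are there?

6

Round 0: 00000✓ 00001✓ 00010✓ 00100✓ 01000✓ 01001✓ 01010✓ 01011✓ 01110✓ 01111✓ 10001✓ 10011✓ 11000✓ 11001✓ 11010✓ 11100✓ 11101✓ 11111✓
Round 1: -0001✓ -1000✓ -1001✓ -1010✓ -1111 0-000✓ 0-001✓ 0-010✓ 00-00 000-0✓ 0000-✓ 01-10✓ 01-11✓ 010-0✓ 010-1✓ 0100-✓ 0101-✓ 0111-✓ 1-001✓ 100-1 11-00✓ 11-01✓ 110-0✓ 1100-✓ 111-1 1110-✓
Round 2: --001 -10-0 -100- 0-0-0 0-00- 01-1- 010-- 11-0-
PIs = {--001, -10-0, -100-, -1111, 0-0-0, 0-00-, 00-00, 01-1-, 010--, 100-1, 11-0-, 111-1}
Coverage chart:
  m0: 0-0-0,0-00-,00-00
  m1: --001,0-00-
  m2: 0-0-0 ←essential
  m4: 00-00 ←essential
  m8: -10-0,-100-,0-0-0,0-00-,010--
  m9: --001,-100-,0-00-,010--
  m10: -10-0,0-0-0,01-1-,010--
  m11: 01-1-,010--
  m14: 01-1- ←essential
  m15: -1111,01-1-
  m17: --001,100-1
  m19: 100-1 ←essential
  m25: --001,-100-,11-0-
  m26: -10-0 ←essential
  m28: 11-0- ←essential
  m29: 11-0-,111-1
  m31: -1111,111-1
Essential: -10-0, 0-0-0, 00-00, 01-1-, 100-1, 11-0-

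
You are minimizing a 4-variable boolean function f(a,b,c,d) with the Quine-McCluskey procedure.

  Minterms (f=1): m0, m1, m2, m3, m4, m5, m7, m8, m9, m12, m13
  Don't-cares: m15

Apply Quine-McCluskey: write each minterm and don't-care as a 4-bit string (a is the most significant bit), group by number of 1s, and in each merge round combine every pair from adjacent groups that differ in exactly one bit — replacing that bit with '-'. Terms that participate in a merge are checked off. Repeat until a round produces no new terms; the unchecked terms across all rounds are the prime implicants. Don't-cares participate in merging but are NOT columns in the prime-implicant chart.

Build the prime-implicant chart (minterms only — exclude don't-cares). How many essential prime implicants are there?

Round 0: 0000✓ 0001✓ 0010✓ 0011✓ 0100✓ 0101✓ 0111✓ 1000✓ 1001✓ 1100✓ 1101✓ 1111✓
Round 1: -000✓ -001✓ -100✓ -101✓ -111✓ 0-00✓ 0-01✓ 0-11✓ 00-0✓ 00-1✓ 000-✓ 001-✓ 01-1✓ 010-✓ 1-00✓ 1-01✓ 100-✓ 11-1✓ 110-✓
Round 2: --00✓ --01✓ -00-✓ -1-1 -10-✓ 0--1 0-0-✓ 00-- 1-0-✓
Round 3: --0-
PIs = {--0-, -1-1, 0--1, 00--}
Coverage chart:
  m0: --0-,00--
  m1: --0-,0--1,00--
  m2: 00-- ←essential
  m3: 0--1,00--
  m4: --0- ←essential
  m5: --0-,-1-1,0--1
  m7: -1-1,0--1
  m8: --0- ←essential
  m9: --0- ←essential
  m12: --0- ←essential
  m13: --0-,-1-1
Essential: --0-, 00--

2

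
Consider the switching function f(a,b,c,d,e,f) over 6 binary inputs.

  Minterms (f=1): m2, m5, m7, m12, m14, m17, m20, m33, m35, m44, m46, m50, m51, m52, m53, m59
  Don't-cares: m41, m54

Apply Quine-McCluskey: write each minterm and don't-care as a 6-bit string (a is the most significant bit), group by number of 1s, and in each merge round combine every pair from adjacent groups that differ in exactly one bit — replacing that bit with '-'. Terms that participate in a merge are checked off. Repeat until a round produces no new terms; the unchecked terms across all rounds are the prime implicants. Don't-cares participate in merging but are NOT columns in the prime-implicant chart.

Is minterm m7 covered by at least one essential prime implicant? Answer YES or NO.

[col 0] 000010, 000101*, 000111*, 001100*, 001110*, 010001, 010100*, 100001*, 100011*, 101001*, 101100*, 101110*, 110010*, 110011*, 110100*, 110101*, 110110*, 111011*
[col 1] -01100*, -01110*, -10100, 0001-1, 0011-0*, 1-0011, 10-001, 1000-1, 1011-0*, 11-011, 110-10, 11001-, 1101-0, 11010-
[col 2] -011-0
Prime implicants: -011-0, -10100, 000010, 0001-1, 010001, 1-0011, 10-001, 1000-1, 11-011, 110-10, 11001-, 1101-0, 11010-
PI chart (minterm → PIs covering it):
  2 | 000010  (sole → essential)
  5 | 0001-1  (sole → essential)
  7 | 0001-1  (sole → essential)
  12 | -011-0  (sole → essential)
  14 | -011-0  (sole → essential)
  17 | 010001  (sole → essential)
  20 | -10100  (sole → essential)
  33 | 10-001,1000-1
  35 | 1-0011,1000-1
  44 | -011-0  (sole → essential)
  46 | -011-0  (sole → essential)
  50 | 110-10,11001-
  51 | 1-0011,11-011,11001-
  52 | -10100,1101-0,11010-
  53 | 11010-  (sole → essential)
  59 | 11-011  (sole → essential)
Essential prime implicants: -011-0, -10100, 000010, 0001-1, 010001, 11-011, 11010-

YES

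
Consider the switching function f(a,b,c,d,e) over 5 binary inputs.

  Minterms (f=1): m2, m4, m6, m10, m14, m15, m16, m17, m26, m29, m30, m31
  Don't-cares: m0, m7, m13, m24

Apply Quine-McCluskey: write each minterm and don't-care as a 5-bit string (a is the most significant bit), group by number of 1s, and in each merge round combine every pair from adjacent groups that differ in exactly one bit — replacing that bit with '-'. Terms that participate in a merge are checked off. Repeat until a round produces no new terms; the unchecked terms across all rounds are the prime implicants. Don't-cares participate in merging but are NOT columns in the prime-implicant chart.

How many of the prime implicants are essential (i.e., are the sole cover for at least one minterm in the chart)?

[col 0] 00000*, 00010*, 00100*, 00110*, 00111*, 01010*, 01101*, 01110*, 01111*, 10000*, 10001*, 11000*, 11010*, 11101*, 11110*, 11111*
[col 1] -0000, -1010*, -1101*, -1110*, -1111*, 0-010*, 0-110*, 0-111*, 00-00*, 00-10*, 000-0*, 001-0*, 0011-*, 01-10*, 011-1*, 0111-*, 1-000, 1000-, 11-10*, 110-0, 111-1*, 1111-*
[col 2] -1-10, -11-1, -111-, 0--10, 0-11-, 00--0
Prime implicants: -0000, -1-10, -11-1, -111-, 0--10, 0-11-, 00--0, 1-000, 1000-, 110-0
PI chart (minterm → PIs covering it):
  2 | 0--10,00--0
  4 | 00--0  (sole → essential)
  6 | 0--10,0-11-,00--0
  10 | -1-10,0--10
  14 | -1-10,-111-,0--10,0-11-
  15 | -11-1,-111-,0-11-
  16 | -0000,1-000,1000-
  17 | 1000-  (sole → essential)
  26 | -1-10,110-0
  29 | -11-1  (sole → essential)
  30 | -1-10,-111-
  31 | -11-1,-111-
Essential prime implicants: -11-1, 00--0, 1000-

3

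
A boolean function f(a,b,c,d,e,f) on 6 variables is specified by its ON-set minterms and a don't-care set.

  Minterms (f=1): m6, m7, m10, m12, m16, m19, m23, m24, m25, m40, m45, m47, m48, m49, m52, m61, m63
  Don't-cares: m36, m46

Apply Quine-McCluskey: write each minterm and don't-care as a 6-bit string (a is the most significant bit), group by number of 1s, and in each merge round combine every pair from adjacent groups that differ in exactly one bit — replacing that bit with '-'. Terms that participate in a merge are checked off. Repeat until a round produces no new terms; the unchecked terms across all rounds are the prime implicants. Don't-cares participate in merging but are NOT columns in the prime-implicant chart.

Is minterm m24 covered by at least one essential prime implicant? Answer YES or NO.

Round 0: 000110✓ 000111✓ 001010 001100 010000✓ 010011✓ 010111✓ 011000✓ 011001✓ 100100✓ 101000 101101✓ 101110✓ 101111✓ 110000✓ 110001✓ 110100✓ 111101✓ 111111✓
Round 1: -10000 0-0111 00011- 01-000 010-11 01100- 1-0100 1-1101✓ 1-1111✓ 1011-1✓ 10111- 110-00 11000- 1111-1✓
Round 2: 1-11-1
PIs = {-10000, 0-0111, 00011-, 001010, 001100, 01-000, 010-11, 01100-, 1-0100, 1-11-1, 101000, 10111-, 110-00, 11000-}
Coverage chart:
  m6: 00011- ←essential
  m7: 0-0111,00011-
  m10: 001010 ←essential
  m12: 001100 ←essential
  m16: -10000,01-000
  m19: 010-11 ←essential
  m23: 0-0111,010-11
  m24: 01-000,01100-
  m25: 01100- ←essential
  m40: 101000 ←essential
  m45: 1-11-1 ←essential
  m47: 1-11-1,10111-
  m48: -10000,110-00,11000-
  m49: 11000- ←essential
  m52: 1-0100,110-00
  m61: 1-11-1 ←essential
  m63: 1-11-1 ←essential
Essential: 00011-, 001010, 001100, 010-11, 01100-, 1-11-1, 101000, 11000-

YES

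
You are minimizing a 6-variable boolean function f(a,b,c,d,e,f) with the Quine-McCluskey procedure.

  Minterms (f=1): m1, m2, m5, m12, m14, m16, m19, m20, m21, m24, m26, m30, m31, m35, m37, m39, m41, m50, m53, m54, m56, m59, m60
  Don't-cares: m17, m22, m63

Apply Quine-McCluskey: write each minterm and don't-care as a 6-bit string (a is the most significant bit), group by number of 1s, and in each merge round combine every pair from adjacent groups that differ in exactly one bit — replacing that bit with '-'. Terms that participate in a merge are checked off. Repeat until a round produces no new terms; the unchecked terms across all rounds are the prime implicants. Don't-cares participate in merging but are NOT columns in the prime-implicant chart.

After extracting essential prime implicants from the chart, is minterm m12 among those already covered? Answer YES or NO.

YES

[col 0] 000001*, 000010, 000101*, 001100*, 001110*, 010000*, 010001*, 010011*, 010100*, 010101*, 010110*, 011000*, 011010*, 011110*, 011111*, 100011*, 100101*, 100111*, 101001, 110010*, 110101*, 110110*, 111000*, 111011*, 111100*, 111111*
[col 1] -00101*, -10101*, -10110, -11000, -11111, 0-0001*, 0-0101*, 0-1110, 000-01*, 0011-0, 01-000, 01-110, 010-00*, 010-01*, 0100-1, 01000-*, 0101-0, 01010-*, 011-10, 0110-0, 01111-, 1-0101*, 100-11, 1001-1, 110-10, 111-00, 111-11
[col 2] --0101, 0-0-01, 010-0-
Prime implicants: --0101, -10110, -11000, -11111, 0-0-01, 0-1110, 000010, 0011-0, 01-000, 01-110, 010-0-, 0100-1, 0101-0, 011-10, 0110-0, 01111-, 100-11, 1001-1, 101001, 110-10, 111-00, 111-11
PI chart (minterm → PIs covering it):
  1 | 0-0-01  (sole → essential)
  2 | 000010  (sole → essential)
  5 | --0101,0-0-01
  12 | 0011-0  (sole → essential)
  14 | 0-1110,0011-0
  16 | 01-000,010-0-
  19 | 0100-1  (sole → essential)
  20 | 010-0-,0101-0
  21 | --0101,0-0-01,010-0-
  24 | -11000,01-000,0110-0
  26 | 011-10,0110-0
  30 | 0-1110,01-110,011-10,01111-
  31 | -11111,01111-
  35 | 100-11  (sole → essential)
  37 | --0101,1001-1
  39 | 100-11,1001-1
  41 | 101001  (sole → essential)
  50 | 110-10  (sole → essential)
  53 | --0101  (sole → essential)
  54 | -10110,110-10
  56 | -11000,111-00
  59 | 111-11  (sole → essential)
  60 | 111-00  (sole → essential)
Essential prime implicants: --0101, 0-0-01, 000010, 0011-0, 0100-1, 100-11, 101001, 110-10, 111-00, 111-11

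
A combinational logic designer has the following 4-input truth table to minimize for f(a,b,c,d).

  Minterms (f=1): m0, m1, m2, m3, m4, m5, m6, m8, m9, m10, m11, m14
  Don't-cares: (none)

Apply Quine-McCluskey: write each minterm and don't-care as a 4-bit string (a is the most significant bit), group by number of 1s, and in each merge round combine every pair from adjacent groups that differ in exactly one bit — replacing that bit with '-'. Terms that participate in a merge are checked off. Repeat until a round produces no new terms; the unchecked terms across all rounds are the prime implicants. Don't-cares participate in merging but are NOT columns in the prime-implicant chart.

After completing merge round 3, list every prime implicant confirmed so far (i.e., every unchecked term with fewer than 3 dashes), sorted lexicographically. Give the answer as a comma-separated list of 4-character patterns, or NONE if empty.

--10, 0--0, 0-0-

[col 0] 0000*, 0001*, 0010*, 0011*, 0100*, 0101*, 0110*, 1000*, 1001*, 1010*, 1011*, 1110*
[col 1] -000*, -001*, -010*, -011*, -110*, 0-00*, 0-01*, 0-10*, 00-0*, 00-1*, 000-*, 001-*, 01-0*, 010-*, 1-10*, 10-0*, 10-1*, 100-*, 101-*
[col 2] --10, -0-0*, -0-1*, -00-*, -01-*, 0--0, 0-0-, 00--*, 10--*
[col 3] -0--
Prime implicants: --10, -0--, 0--0, 0-0-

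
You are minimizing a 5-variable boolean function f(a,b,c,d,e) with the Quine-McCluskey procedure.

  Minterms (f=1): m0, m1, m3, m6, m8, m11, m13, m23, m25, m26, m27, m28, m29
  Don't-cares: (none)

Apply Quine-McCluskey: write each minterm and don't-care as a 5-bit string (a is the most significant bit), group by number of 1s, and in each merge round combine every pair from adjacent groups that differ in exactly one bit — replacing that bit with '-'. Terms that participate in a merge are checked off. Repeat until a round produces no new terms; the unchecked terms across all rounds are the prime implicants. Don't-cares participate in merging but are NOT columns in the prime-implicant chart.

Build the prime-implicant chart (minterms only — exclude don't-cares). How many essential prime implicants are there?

6

size-2^0 implicants → 00000(✓)  00001(✓)  00011(✓)  00110  01000(✓)  01011(✓)  01101(✓)  10111  11001(✓)  11010(✓)  11011(✓)  11100(✓)  11101(✓)
size-2^1 implicants → -1011  -1101  0-000  0-011  000-1  0000-  11-01  110-1  1101-  1110-
Unchecked terms (primes): -1011, -1101, 0-000, 0-011, 000-1, 0000-, 00110, 10111, 11-01, 110-1, 1101-, 1110-
Minterm coverage:
  m0 ⊆ 0-000,0000-
  m1 ⊆ 000-1,0000-
  m3 ⊆ 0-011,000-1
  m6 ⊆ 00110 [E]
  m8 ⊆ 0-000 [E]
  m11 ⊆ -1011,0-011
  m13 ⊆ -1101 [E]
  m23 ⊆ 10111 [E]
  m25 ⊆ 11-01,110-1
  m26 ⊆ 1101- [E]
  m27 ⊆ -1011,110-1,1101-
  m28 ⊆ 1110- [E]
  m29 ⊆ -1101,11-01,1110-
E = {-1101, 0-000, 00110, 10111, 1101-, 1110-}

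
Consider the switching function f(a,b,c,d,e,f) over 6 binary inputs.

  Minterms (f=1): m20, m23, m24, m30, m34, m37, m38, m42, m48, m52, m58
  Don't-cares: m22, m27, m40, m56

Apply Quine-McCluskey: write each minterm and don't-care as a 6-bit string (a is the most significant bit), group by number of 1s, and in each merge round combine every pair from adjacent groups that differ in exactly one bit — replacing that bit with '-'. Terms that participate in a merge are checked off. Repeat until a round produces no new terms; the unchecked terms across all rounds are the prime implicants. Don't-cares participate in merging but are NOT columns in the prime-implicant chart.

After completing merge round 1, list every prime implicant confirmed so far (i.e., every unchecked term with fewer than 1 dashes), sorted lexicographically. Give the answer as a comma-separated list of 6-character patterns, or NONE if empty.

011011, 100101

[col 0] 010100*, 010110*, 010111*, 011000*, 011011, 011110*, 100010*, 100101, 100110*, 101000*, 101010*, 110000*, 110100*, 111000*, 111010*
[col 1] -10100, -11000, 01-110, 0101-0, 01011-, 1-1000*, 1-1010*, 10-010, 100-10, 1010-0*, 11-000, 110-00, 1110-0*
[col 2] 1-10-0
Prime implicants: -10100, -11000, 01-110, 0101-0, 01011-, 011011, 1-10-0, 10-010, 100-10, 100101, 11-000, 110-00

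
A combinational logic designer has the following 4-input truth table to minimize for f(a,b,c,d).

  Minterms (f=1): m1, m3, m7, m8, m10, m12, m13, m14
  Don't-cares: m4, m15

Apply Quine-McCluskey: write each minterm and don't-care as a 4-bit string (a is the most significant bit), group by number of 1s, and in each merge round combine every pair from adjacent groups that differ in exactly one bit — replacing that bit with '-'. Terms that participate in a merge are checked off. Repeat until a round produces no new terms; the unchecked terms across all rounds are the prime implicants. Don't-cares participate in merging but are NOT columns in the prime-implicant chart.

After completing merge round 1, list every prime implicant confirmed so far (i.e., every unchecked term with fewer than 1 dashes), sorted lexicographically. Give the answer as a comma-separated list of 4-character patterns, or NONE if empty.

NONE

[col 0] 0001*, 0011*, 0100*, 0111*, 1000*, 1010*, 1100*, 1101*, 1110*, 1111*
[col 1] -100, -111, 0-11, 00-1, 1-00*, 1-10*, 10-0*, 11-0*, 11-1*, 110-*, 111-*
[col 2] 1--0, 11--
Prime implicants: -100, -111, 0-11, 00-1, 1--0, 11--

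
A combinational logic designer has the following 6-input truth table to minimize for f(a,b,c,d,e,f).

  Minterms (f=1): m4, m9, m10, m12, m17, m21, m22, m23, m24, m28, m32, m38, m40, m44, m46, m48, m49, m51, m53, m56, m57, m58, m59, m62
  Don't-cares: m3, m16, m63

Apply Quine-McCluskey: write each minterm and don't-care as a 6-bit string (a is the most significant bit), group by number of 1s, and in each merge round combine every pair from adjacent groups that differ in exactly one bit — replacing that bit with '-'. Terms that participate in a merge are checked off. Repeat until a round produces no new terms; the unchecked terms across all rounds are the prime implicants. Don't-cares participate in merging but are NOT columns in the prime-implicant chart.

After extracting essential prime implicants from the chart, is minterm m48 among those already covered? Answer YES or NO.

size-2^0 implicants → 000011  000100(✓)  001001  001010  001100(✓)  010000(✓)  010001(✓)  010101(✓)  010110(✓)  010111(✓)  011000(✓)  011100(✓)  100000(✓)  100110(✓)  101000(✓)  101100(✓)  101110(✓)  110000(✓)  110001(✓)  110011(✓)  110101(✓)  111000(✓)  111001(✓)  111010(✓)  111011(✓)  111110(✓)  111111(✓)
size-2^1 implicants → -01100  -10000(✓)  -10001(✓)  -10101(✓)  -11000(✓)  0-1100  00-100  01-000(✓)  010-01(✓)  01000-(✓)  0101-1  01011-  011-00  1-0000(✓)  1-1000(✓)  1-1110  10-000(✓)  10-110  101-00  1011-0  11-000(✓)  11-001(✓)  11-011(✓)  110-01(✓)  1100-1(✓)  11000-(✓)  111-10(✓)  111-11(✓)  1110-0(✓)  1110-1(✓)  11100-(✓)  11101-(✓)  11111-(✓)
size-2^2 implicants → -1-000  -10-01  -1000-  1--000  11-0-1  11-00-  111-1-  1110--
Unchecked terms (primes): -01100, -1-000, -10-01, -1000-, 0-1100, 00-100, 000011, 001001, 001010, 0101-1, 01011-, 011-00, 1--000, 1-1110, 10-110, 101-00, 1011-0, 11-0-1, 11-00-, 111-1-, 1110--
Minterm coverage:
  m4 ⊆ 00-100 [E]
  m9 ⊆ 001001 [E]
  m10 ⊆ 001010 [E]
  m12 ⊆ -01100,0-1100,00-100
  m17 ⊆ -10-01,-1000-
  m21 ⊆ -10-01,0101-1
  m22 ⊆ 01011- [E]
  m23 ⊆ 0101-1,01011-
  m24 ⊆ -1-000,011-00
  m28 ⊆ 0-1100,011-00
  m32 ⊆ 1--000 [E]
  m38 ⊆ 10-110 [E]
  m40 ⊆ 1--000,101-00
  m44 ⊆ -01100,101-00,1011-0
  m46 ⊆ 1-1110,10-110,1011-0
  m48 ⊆ -1-000,-1000-,1--000,11-00-
  m49 ⊆ -10-01,-1000-,11-0-1,11-00-
  m51 ⊆ 11-0-1 [E]
  m53 ⊆ -10-01 [E]
  m56 ⊆ -1-000,1--000,11-00-,1110--
  m57 ⊆ 11-0-1,11-00-,1110--
  m58 ⊆ 111-1-,1110--
  m59 ⊆ 11-0-1,111-1-,1110--
  m62 ⊆ 1-1110,111-1-
E = {-10-01, 00-100, 001001, 001010, 01011-, 1--000, 10-110, 11-0-1}

YES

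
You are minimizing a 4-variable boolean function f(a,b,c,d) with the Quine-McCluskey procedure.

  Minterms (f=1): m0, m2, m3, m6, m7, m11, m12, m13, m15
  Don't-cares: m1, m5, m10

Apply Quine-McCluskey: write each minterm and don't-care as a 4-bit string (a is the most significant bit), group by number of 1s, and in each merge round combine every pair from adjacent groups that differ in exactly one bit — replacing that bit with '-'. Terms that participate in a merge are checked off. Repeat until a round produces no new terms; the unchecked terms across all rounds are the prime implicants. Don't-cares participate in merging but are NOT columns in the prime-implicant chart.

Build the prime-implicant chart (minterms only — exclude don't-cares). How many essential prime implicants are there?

Round 0: 0000✓ 0001✓ 0010✓ 0011✓ 0101✓ 0110✓ 0111✓ 1010✓ 1011✓ 1100✓ 1101✓ 1111✓
Round 1: -010✓ -011✓ -101✓ -111✓ 0-01✓ 0-10✓ 0-11✓ 00-0✓ 00-1✓ 000-✓ 001-✓ 01-1✓ 011-✓ 1-11✓ 101-✓ 11-1✓ 110-
Round 2: --11 -01- -1-1 0--1 0-1- 00--
PIs = {--11, -01-, -1-1, 0--1, 0-1-, 00--, 110-}
Coverage chart:
  m0: 00-- ←essential
  m2: -01-,0-1-,00--
  m3: --11,-01-,0--1,0-1-,00--
  m6: 0-1- ←essential
  m7: --11,-1-1,0--1,0-1-
  m11: --11,-01-
  m12: 110- ←essential
  m13: -1-1,110-
  m15: --11,-1-1
Essential: 0-1-, 00--, 110-

3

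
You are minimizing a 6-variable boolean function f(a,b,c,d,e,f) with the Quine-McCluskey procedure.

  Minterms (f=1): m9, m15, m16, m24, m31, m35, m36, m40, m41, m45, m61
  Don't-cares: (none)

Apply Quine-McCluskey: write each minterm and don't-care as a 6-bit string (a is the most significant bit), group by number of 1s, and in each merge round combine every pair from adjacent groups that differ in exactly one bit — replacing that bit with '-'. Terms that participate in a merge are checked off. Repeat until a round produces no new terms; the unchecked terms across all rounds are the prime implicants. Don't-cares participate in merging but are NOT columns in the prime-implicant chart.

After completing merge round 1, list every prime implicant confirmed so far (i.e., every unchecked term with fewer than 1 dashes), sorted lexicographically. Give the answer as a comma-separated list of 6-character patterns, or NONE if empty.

size-2^0 implicants → 001001(✓)  001111(✓)  010000(✓)  011000(✓)  011111(✓)  100011  100100  101000(✓)  101001(✓)  101101(✓)  111101(✓)
size-2^1 implicants → -01001  0-1111  01-000  1-1101  101-01  10100-
Unchecked terms (primes): -01001, 0-1111, 01-000, 1-1101, 100011, 100100, 101-01, 10100-

100011, 100100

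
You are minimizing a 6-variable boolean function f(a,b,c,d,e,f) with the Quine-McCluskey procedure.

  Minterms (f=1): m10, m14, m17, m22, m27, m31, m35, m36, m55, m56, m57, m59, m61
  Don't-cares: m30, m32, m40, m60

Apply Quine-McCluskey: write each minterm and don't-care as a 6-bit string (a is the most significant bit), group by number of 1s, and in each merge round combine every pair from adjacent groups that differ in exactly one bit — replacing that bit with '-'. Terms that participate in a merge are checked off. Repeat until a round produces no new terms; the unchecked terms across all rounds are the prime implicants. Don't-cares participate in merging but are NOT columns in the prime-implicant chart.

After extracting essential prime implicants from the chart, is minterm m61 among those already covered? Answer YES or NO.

YES

size-2^0 implicants → 001010(✓)  001110(✓)  010001  010110(✓)  011011(✓)  011110(✓)  011111(✓)  100000(✓)  100011  100100(✓)  101000(✓)  110111  111000(✓)  111001(✓)  111011(✓)  111100(✓)  111101(✓)
size-2^1 implicants → -11011  0-1110  001-10  01-110  011-11  01111-  1-1000  10-000  100-00  111-00(✓)  111-01(✓)  1110-1  11100-(✓)  11110-(✓)
size-2^2 implicants → 111-0-
Unchecked terms (primes): -11011, 0-1110, 001-10, 01-110, 010001, 011-11, 01111-, 1-1000, 10-000, 100-00, 100011, 110111, 111-0-, 1110-1
Minterm coverage:
  m10 ⊆ 001-10 [E]
  m14 ⊆ 0-1110,001-10
  m17 ⊆ 010001 [E]
  m22 ⊆ 01-110 [E]
  m27 ⊆ -11011,011-11
  m31 ⊆ 011-11,01111-
  m35 ⊆ 100011 [E]
  m36 ⊆ 100-00 [E]
  m55 ⊆ 110111 [E]
  m56 ⊆ 1-1000,111-0-
  m57 ⊆ 111-0-,1110-1
  m59 ⊆ -11011,1110-1
  m61 ⊆ 111-0- [E]
E = {001-10, 01-110, 010001, 100-00, 100011, 110111, 111-0-}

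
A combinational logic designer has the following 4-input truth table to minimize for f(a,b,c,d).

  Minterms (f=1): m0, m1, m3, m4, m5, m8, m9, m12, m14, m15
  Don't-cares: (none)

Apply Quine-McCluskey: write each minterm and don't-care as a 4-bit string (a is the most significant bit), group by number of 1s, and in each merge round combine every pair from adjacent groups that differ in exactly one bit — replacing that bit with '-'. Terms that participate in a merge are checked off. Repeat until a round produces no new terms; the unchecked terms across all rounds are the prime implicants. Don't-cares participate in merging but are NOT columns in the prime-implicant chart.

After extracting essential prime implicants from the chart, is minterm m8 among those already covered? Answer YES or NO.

YES

[col 0] 0000*, 0001*, 0011*, 0100*, 0101*, 1000*, 1001*, 1100*, 1110*, 1111*
[col 1] -000*, -001*, -100*, 0-00*, 0-01*, 00-1, 000-*, 010-*, 1-00*, 100-*, 11-0, 111-
[col 2] --00, -00-, 0-0-
Prime implicants: --00, -00-, 0-0-, 00-1, 11-0, 111-
PI chart (minterm → PIs covering it):
  0 | --00,-00-,0-0-
  1 | -00-,0-0-,00-1
  3 | 00-1  (sole → essential)
  4 | --00,0-0-
  5 | 0-0-  (sole → essential)
  8 | --00,-00-
  9 | -00-  (sole → essential)
  12 | --00,11-0
  14 | 11-0,111-
  15 | 111-  (sole → essential)
Essential prime implicants: -00-, 0-0-, 00-1, 111-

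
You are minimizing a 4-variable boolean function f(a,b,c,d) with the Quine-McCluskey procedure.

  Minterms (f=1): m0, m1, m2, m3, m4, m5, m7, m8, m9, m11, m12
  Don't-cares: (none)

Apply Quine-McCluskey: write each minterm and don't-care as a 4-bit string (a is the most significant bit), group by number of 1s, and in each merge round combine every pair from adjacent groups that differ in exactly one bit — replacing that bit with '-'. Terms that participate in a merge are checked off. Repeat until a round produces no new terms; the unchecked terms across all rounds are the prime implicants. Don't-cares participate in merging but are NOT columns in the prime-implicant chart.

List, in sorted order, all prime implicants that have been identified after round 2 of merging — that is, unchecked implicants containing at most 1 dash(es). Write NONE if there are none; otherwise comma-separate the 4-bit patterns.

NONE

size-2^0 implicants → 0000(✓)  0001(✓)  0010(✓)  0011(✓)  0100(✓)  0101(✓)  0111(✓)  1000(✓)  1001(✓)  1011(✓)  1100(✓)
size-2^1 implicants → -000(✓)  -001(✓)  -011(✓)  -100(✓)  0-00(✓)  0-01(✓)  0-11(✓)  00-0(✓)  00-1(✓)  000-(✓)  001-(✓)  01-1(✓)  010-(✓)  1-00(✓)  10-1(✓)  100-(✓)
size-2^2 implicants → --00  -0-1  -00-  0--1  0-0-  00--
Unchecked terms (primes): --00, -0-1, -00-, 0--1, 0-0-, 00--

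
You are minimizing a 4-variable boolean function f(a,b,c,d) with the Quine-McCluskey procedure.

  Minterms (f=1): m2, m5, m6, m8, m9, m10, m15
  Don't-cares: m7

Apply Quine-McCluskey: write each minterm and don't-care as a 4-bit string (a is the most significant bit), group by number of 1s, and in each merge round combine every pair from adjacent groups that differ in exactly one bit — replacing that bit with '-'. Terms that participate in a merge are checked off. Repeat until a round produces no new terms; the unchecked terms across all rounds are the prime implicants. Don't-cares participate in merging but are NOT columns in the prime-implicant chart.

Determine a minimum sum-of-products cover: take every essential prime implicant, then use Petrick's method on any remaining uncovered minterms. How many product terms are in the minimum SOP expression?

5

Round 0: 0010✓ 0101✓ 0110✓ 0111✓ 1000✓ 1001✓ 1010✓ 1111✓
Round 1: -010 -111 0-10 01-1 011- 10-0 100-
PIs = {-010, -111, 0-10, 01-1, 011-, 10-0, 100-}
Coverage chart:
  m2: -010,0-10
  m5: 01-1 ←essential
  m6: 0-10,011-
  m8: 10-0,100-
  m9: 100- ←essential
  m10: -010,10-0
  m15: -111 ←essential
Essential: -111, 01-1, 100-
Petrick residual → -010, 0-10
Min cover (5 terms): b'cd' + bcd + a'cd' + a'bd + ab'c'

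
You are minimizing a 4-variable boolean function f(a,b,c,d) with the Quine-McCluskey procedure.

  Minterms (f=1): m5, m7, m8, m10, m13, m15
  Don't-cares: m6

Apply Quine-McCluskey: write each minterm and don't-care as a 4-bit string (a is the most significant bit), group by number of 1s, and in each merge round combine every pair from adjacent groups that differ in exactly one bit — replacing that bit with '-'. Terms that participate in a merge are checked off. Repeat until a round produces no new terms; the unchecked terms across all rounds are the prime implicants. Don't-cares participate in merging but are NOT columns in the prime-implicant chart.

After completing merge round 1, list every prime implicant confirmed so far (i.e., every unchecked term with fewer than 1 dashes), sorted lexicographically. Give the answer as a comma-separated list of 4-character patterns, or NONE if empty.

[col 0] 0101*, 0110*, 0111*, 1000*, 1010*, 1101*, 1111*
[col 1] -101*, -111*, 01-1*, 011-, 10-0, 11-1*
[col 2] -1-1
Prime implicants: -1-1, 011-, 10-0

NONE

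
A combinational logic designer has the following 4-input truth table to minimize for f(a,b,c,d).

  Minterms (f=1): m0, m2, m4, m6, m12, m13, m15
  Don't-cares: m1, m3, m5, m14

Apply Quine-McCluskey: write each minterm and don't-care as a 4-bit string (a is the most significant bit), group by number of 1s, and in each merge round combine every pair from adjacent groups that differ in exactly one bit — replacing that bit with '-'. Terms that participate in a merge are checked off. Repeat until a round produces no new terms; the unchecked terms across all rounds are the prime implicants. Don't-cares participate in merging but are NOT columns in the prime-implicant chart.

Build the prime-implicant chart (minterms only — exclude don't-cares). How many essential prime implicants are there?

size-2^0 implicants → 0000(✓)  0001(✓)  0010(✓)  0011(✓)  0100(✓)  0101(✓)  0110(✓)  1100(✓)  1101(✓)  1110(✓)  1111(✓)
size-2^1 implicants → -100(✓)  -101(✓)  -110(✓)  0-00(✓)  0-01(✓)  0-10(✓)  00-0(✓)  00-1(✓)  000-(✓)  001-(✓)  01-0(✓)  010-(✓)  11-0(✓)  11-1(✓)  110-(✓)  111-(✓)
size-2^2 implicants → -1-0  -10-  0--0  0-0-  00--  11--
Unchecked terms (primes): -1-0, -10-, 0--0, 0-0-, 00--, 11--
Minterm coverage:
  m0 ⊆ 0--0,0-0-,00--
  m2 ⊆ 0--0,00--
  m4 ⊆ -1-0,-10-,0--0,0-0-
  m6 ⊆ -1-0,0--0
  m12 ⊆ -1-0,-10-,11--
  m13 ⊆ -10-,11--
  m15 ⊆ 11-- [E]
E = {11--}

1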